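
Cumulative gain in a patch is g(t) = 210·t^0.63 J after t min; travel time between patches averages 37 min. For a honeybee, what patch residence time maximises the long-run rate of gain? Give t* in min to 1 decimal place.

By the marginal value theorem, leave when the instantaneous gain rate g'(t) equals the habitat-wide average g(t)/(T + t).
g'(t) = 0.63·210·t^-0.37. Setting 0.63·210·t^-0.37 = 210·t^0.63/(37+t) gives 0.63(37+t) = t, so 0.37·t = 0.63×37.
t* = 0.63×37/0.37 = 63 min.

63.0 min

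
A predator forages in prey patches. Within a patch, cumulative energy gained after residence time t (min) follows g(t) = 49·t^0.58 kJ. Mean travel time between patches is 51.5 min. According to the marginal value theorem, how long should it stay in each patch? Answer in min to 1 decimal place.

By the marginal value theorem, leave when the instantaneous gain rate g'(t) equals the habitat-wide average g(t)/(T + t).
g'(t) = 0.58·49·t^-0.42. Setting 0.58·49·t^-0.42 = 49·t^0.58/(51.5+t) gives 0.58(51.5+t) = t, so 0.42·t = 0.58×51.5.
t* = 0.58×51.5/0.42 = 71.12 min.

71.1 min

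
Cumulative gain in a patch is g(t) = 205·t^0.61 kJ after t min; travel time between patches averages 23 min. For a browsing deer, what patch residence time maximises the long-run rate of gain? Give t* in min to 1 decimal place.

36.0 min

Optimal t* satisfies g'(t*) = g(t*)/(T + t*).
g'(t) = 0.61·205·t^-0.39. Setting 0.61·205·t^-0.39 = 205·t^0.61/(23+t) gives 0.61(23+t) = t, so 0.39·t = 0.61×23.
t* = 0.61×23/0.39 = 35.97 min.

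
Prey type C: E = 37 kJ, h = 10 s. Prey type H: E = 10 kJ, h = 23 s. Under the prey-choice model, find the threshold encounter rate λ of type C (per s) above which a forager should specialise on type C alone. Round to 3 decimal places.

0.013 per s

The zero-one rule: include type H iff E₂/h₂ > λE₁/(1+λh₁). Equality gives the switch point.
λE₁h₂ = E₂ + λE₂h₁ ⇒ λ = E₂/(E₁h₂ − E₂h₁) = 10/(851 − 100) = 0.01332 per s.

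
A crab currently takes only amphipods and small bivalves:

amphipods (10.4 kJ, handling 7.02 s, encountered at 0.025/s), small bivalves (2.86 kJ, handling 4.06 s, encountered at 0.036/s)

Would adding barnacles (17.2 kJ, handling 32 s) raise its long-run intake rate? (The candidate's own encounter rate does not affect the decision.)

Yes

On amphipods and small bivalves alone, R = ΣλE/(1+Σλh) = 0.363/1.322 = 0.2746 kJ/s.
Profitability of barnacles: 17.2/32 = 0.5375 kJ/s.
0.5375 > 0.2746, so adding barnacles raises the average — include it.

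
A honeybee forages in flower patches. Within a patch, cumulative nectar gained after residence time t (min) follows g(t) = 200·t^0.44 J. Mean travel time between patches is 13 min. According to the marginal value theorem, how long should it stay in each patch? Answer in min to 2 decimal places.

10.21 min

By the marginal value theorem, leave when the instantaneous gain rate g'(t) equals the habitat-wide average g(t)/(T + t).
g'(t) = 0.44·200·t^-0.56. Setting 0.44·200·t^-0.56 = 200·t^0.44/(13+t) gives 0.44(13+t) = t, so 0.56·t = 0.44×13.
t* = 0.44×13/0.56 = 10.21 min.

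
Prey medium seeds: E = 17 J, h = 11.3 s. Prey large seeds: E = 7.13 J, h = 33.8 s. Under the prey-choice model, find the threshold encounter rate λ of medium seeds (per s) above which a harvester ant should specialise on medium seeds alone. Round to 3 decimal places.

At the threshold, the rate on medium seeds alone equals the profitability of large seeds: λ·17/(1 + λ·11.3) = 7.13/33.8 = 0.2109.
Rearranging, λ(17 − 0.2109×11.3) = 0.2109, so λ = 0.2109/14.62 = 0.01443 per s.

0.014 per s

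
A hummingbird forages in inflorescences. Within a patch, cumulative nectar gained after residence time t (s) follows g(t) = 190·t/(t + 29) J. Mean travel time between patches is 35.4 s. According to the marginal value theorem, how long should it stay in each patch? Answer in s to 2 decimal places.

32.04 s

Maximise g(t)/(T+t): set derivative to zero → g'(t)(T+t) = g(t).
g'(t) = 190·29/(t + 29)². Setting 190·29/(t+29)² = 190t/[(t+29)(35.4+t)] gives 29(35.4+t) = t(t+29), so t² = 29×35.4 = 1027.
t* = √1027 = 32.04 s.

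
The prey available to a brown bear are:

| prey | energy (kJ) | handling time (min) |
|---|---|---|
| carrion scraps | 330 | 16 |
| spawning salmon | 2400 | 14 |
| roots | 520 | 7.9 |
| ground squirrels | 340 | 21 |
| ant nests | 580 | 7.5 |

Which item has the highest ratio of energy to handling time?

Profitability E/h (kJ/min): carrion scraps = 330/16 = 20.6, spawning salmon = 2400/14 = 171, roots = 520/7.9 = 65.8, ground squirrels = 340/21 = 16.2, ant nests = 580/7.5 = 77.3.
Ranked: spawning salmon > ant nests > roots > carrion scraps > ground squirrels.

spawning salmon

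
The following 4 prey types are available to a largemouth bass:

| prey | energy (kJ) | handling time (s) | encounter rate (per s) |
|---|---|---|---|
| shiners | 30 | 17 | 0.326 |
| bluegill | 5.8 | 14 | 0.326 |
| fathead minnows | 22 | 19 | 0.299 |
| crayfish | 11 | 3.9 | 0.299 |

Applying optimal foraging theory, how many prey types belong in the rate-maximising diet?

E/h in descending order: crayfish 2.82, shiners 1.76, fathead minnows 1.16, bluegill 0.414 kJ/s. The optimal diet is the largest prefix of this list for which every included type satisfies E_i/h_i > R on the types above it.
Rate on top 1: 1.518. shiners: 1.76 > 1.518 → include.
Rate on top 2: 1.695. fathead minnows: 1.16 < 1.695 → exclude; stop.
Optimal diet: crayfish, shiners — 2 of 4 types.

2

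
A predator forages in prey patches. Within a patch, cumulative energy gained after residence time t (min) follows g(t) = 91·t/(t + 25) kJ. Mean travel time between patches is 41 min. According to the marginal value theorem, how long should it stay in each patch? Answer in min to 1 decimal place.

By the marginal value theorem, leave when the instantaneous gain rate g'(t) equals the habitat-wide average g(t)/(T + t).
g'(t) = 91·25/(t + 25)². Setting 91·25/(t+25)² = 91t/[(t+25)(41+t)] gives 25(41+t) = t(t+25), so t² = 25×41 = 1025.
t* = √1025 = 32.02 min.

32.0 min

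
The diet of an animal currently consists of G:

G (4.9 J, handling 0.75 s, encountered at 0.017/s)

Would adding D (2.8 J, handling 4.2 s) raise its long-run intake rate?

Current rate: (0.017×4.9)/(1 + 0.017×0.75) = 0.08225 J/s.
Profitability of D: 2.8/4.2 = 0.6667 J/s.
0.6667 > 0.08225, so adding D raises the average — include it.

Yes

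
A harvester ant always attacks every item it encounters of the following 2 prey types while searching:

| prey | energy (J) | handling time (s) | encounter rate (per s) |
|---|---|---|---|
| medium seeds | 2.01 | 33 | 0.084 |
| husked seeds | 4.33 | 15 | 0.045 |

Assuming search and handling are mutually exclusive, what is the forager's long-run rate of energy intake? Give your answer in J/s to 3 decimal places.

0.082 J/s

R = Σλ_iE_i / (1 + Σλ_ih_i)
Numerator: 0.084×2.01 + 0.045×4.33 = 0.3637
Denominator: 1 + 0.084×33 + 0.045×15 = 4.447
R = 0.3637/4.447 = 0.08178 J/s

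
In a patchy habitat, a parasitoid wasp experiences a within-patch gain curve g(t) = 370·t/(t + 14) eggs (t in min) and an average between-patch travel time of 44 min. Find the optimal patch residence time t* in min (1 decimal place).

Maximise g(t)/(T+t): set derivative to zero → g'(t)(T+t) = g(t).
g'(t) = 370·14/(t + 14)². Setting 370·14/(t+14)² = 370t/[(t+14)(44+t)] gives 14(44+t) = t(t+14), so t² = 14×44 = 616.
t* = √616 = 24.82 min.

24.8 min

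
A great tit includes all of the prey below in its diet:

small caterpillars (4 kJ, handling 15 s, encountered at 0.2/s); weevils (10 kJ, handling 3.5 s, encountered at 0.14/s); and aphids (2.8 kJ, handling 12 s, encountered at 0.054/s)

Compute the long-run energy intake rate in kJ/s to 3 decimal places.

0.458 kJ/s

Energy encountered per unit search time: 0.2×4 + 0.14×10 + 0.054×2.8 = 2.351 kJ/s.
Handling time per unit search time: 0.2×15 + 0.14×3.5 + 0.054×12 = 4.138.
Rate = 2.351/(1 + 4.138) = 0.4576 kJ/s.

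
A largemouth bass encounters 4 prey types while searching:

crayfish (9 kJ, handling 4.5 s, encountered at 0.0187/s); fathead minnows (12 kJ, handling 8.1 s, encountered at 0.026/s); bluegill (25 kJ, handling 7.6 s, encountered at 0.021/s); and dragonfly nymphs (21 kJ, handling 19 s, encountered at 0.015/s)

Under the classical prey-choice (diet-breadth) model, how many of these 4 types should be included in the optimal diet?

E/h in descending order: bluegill 3.29, crayfish 2, fathead minnows 1.48, dragonfly nymphs 1.11 kJ/s. The optimal diet is the largest prefix of this list for which every included type satisfies E_i/h_i > R on the types above it.
Rate on top 1: 0.4527. crayfish: 2 > 0.4527 → include.
Rate on top 2: 0.5574. fathead minnows: 1.48 > 0.5574 → include.
Rate on top 3: 0.6912. dragonfly nymphs: 1.11 > 0.6912 → include.
Optimal diet: bluegill, crayfish, fathead minnows, dragonfly nymphs — 4 of 4 types.

4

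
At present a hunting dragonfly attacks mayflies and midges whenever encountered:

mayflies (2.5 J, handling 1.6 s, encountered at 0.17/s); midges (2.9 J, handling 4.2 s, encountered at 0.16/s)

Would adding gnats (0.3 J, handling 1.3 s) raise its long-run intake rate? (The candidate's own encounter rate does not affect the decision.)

Current rate: (0.17×2.5 + 0.16×2.9)/(1 + 0.17×1.6 + 0.16×4.2) = 0.4573 J/s.
Profitability of gnats: 0.3/1.3 = 0.2308 J/s.
0.2308 < 0.4573, so adding gnats would lower the average — exclude it.

No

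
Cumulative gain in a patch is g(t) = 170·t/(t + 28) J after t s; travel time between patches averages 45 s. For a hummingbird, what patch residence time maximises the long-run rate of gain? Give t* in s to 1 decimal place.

By the marginal value theorem, leave when the instantaneous gain rate g'(t) equals the habitat-wide average g(t)/(T + t).
g'(t) = 170·28/(t + 28)². Setting 170·28/(t+28)² = 170t/[(t+28)(45+t)] gives 28(45+t) = t(t+28), so t² = 28×45 = 1260.
t* = √1260 = 35.5 s.

35.5 s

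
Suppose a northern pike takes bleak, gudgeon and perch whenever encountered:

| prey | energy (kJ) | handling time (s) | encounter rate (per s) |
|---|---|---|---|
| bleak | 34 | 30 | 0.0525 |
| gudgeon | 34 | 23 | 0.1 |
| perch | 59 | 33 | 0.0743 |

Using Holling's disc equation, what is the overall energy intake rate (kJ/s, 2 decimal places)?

R = (0.0525×34 + 0.1×34 + 0.0743×59) / (1 + 0.0525×30 + 0.1×23 + 0.0743×33) = 9.569/7.327 = 1.306 kJ/s.

1.31 kJ/s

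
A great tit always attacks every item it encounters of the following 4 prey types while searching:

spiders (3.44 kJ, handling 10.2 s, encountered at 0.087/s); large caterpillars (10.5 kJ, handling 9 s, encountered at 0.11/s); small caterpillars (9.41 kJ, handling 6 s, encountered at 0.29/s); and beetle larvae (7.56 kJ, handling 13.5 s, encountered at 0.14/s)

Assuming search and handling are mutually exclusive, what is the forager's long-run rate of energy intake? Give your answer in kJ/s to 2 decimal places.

R = Σλ_iE_i / (1 + Σλ_ih_i)
Numerator: 0.087×3.44 + 0.11×10.5 + 0.29×9.41 + 0.14×7.56 = 5.242
Denominator: 1 + 0.087×10.2 + 0.11×9 + 0.29×6 + 0.14×13.5 = 6.507
R = 5.242/6.507 = 0.8055 kJ/s

0.81 kJ/s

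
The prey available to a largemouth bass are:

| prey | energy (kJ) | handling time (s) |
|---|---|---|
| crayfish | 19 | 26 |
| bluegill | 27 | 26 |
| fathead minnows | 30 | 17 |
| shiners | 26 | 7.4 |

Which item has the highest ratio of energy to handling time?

shiners

In descending order of E/h:
shiners: 26/7.4 = 3.51 kJ/s
fathead minnows: 30/17 = 1.76 kJ/s
bluegill: 27/26 = 1.04 kJ/s
crayfish: 19/26 = 0.731 kJ/s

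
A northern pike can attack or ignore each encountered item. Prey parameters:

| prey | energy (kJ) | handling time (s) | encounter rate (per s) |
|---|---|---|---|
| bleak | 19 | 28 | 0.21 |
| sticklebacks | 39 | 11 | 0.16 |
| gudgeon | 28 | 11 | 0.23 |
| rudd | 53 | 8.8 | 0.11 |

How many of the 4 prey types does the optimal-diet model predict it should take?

2

Profitabilities (E/h, kJ/s): rudd 6.02, sticklebacks 3.55, gudgeon 2.55, bleak 0.679. Add prey in this order while the next type's profitability exceeds the intake rate on those already taken.
Rate on top 1: 2.962. sticklebacks: 3.55 > 2.962 → include.
Rate on top 2: 3.238. gudgeon: 2.55 < 3.238 → exclude; stop.
Optimal diet: rudd, sticklebacks — 2 of 4 types.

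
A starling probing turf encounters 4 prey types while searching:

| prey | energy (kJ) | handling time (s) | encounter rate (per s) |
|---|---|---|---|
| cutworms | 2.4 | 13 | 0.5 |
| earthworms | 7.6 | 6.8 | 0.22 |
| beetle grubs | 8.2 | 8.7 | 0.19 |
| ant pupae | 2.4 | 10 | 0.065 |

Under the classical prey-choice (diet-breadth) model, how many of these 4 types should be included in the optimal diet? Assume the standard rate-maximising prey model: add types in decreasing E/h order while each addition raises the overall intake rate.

2

Rank by E/h (kJ/s): earthworms 1.12, beetle grubs 0.943, ant pupae 0.24, cutworms 0.185. Include each in turn until the next type's E/h falls below the running intake rate.
Rate on top 1: 0.6699. beetle grubs: 0.943 > 0.6699 → include.
Rate on top 2: 0.7785. ant pupae: 0.24 < 0.7785 → exclude; stop.
Optimal diet: earthworms, beetle grubs — 2 of 4 types.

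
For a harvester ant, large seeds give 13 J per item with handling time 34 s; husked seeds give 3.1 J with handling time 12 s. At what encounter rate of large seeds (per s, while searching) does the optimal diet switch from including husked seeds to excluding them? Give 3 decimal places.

0.061 per s

At the threshold, the rate on large seeds alone equals the profitability of husked seeds: λ·13/(1 + λ·34) = 3.1/12 = 0.2583.
Rearranging, λ(13 − 0.2583×34) = 0.2583, so λ = 0.2583/4.217 = 0.06126 per s.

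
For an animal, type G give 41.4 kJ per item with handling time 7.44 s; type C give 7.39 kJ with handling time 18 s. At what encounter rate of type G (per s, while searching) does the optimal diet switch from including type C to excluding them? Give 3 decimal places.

The zero-one rule: include type C iff E₂/h₂ > λE₁/(1+λh₁). Equality gives the switch point.
λE₁h₂ = E₂ + λE₂h₁ ⇒ λ = E₂/(E₁h₂ − E₂h₁) = 7.39/(745.2 − 54.98) = 0.01071 per s.

0.011 per s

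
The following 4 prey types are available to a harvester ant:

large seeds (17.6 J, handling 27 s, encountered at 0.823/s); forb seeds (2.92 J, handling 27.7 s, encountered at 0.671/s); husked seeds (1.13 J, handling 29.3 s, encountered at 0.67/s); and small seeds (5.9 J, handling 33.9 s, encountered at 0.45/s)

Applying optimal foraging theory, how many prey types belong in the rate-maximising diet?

1

E/h in descending order: large seeds 0.652, small seeds 0.174, forb seeds 0.105, husked seeds 0.0386 J/s. The optimal diet is the largest prefix of this list for which every included type satisfies E_i/h_i > R on the types above it.
Rate on top 1: 0.6238. small seeds: 0.174 < 0.6238 → exclude; stop.
Optimal diet: large seeds — 1 of 4 types.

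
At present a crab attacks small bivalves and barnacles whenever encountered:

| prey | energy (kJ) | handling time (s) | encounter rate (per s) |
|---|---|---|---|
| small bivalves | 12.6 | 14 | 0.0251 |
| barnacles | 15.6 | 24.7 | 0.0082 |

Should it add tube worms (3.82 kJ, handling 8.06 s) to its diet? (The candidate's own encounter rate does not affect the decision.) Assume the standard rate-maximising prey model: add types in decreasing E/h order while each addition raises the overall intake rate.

Yes

Intake rate on the current diet: R = (0.0251×12.6 + 0.0082×15.6) / (1 + 0.0251×14 + 0.0082×24.7) = 0.4442/1.554 = 0.2858 kJ/s.
tube worms: E/h = 3.82/8.06 = 0.4739 kJ/s.
Since 0.4739 > R, including tube worms increases the long-run rate.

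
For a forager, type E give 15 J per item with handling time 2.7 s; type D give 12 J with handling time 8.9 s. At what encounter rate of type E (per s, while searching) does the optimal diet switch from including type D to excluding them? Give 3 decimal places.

The zero-one rule: include type D iff E₂/h₂ > λE₁/(1+λh₁). Equality gives the switch point.
λE₁h₂ = E₂ + λE₂h₁ ⇒ λ = E₂/(E₁h₂ − E₂h₁) = 12/(133.5 − 32.4) = 0.1187 per s.

0.119 per s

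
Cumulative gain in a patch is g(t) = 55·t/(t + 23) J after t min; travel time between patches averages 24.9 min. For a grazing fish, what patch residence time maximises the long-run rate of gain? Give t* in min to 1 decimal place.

23.9 min

Optimal t* satisfies g'(t*) = g(t*)/(T + t*).
g'(t) = 55·23/(t + 23)². Setting 55·23/(t+23)² = 55t/[(t+23)(24.9+t)] gives 23(24.9+t) = t(t+23), so t² = 23×24.9 = 572.7.
t* = √572.7 = 23.93 min.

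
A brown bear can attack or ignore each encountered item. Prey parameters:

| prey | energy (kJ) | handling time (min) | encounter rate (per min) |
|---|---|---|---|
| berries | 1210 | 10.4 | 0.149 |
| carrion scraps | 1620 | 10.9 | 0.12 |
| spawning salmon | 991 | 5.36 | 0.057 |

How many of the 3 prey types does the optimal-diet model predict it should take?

E/h in descending order: spawning salmon 185, carrion scraps 149, berries 116 kJ/min. The optimal diet is the largest prefix of this list for which every included type satisfies E_i/h_i > R on the types above it.
Rate on top 1: 43.27. carrion scraps: 149 > 43.27 → include.
Rate on top 2: 96. berries: 116 > 96 → include.
Optimal diet: spawning salmon, carrion scraps, berries — 3 of 3 types.

3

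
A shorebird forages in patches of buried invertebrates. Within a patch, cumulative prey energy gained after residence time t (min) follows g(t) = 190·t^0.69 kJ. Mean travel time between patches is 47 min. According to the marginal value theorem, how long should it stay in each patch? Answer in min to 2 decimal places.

104.61 min

By the marginal value theorem, leave when the instantaneous gain rate g'(t) equals the habitat-wide average g(t)/(T + t).
g'(t) = 0.69·190·t^-0.31. Setting 0.69·190·t^-0.31 = 190·t^0.69/(47+t) gives 0.69(47+t) = t, so 0.31·t = 0.69×47.
t* = 0.69×47/0.31 = 104.6 min.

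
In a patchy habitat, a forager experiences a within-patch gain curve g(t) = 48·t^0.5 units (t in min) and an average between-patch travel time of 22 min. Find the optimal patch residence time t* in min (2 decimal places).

Optimal t* satisfies g'(t*) = g(t*)/(T + t*).
g'(t) = 0.5·48·t^-0.5. Setting 0.5·48·t^-0.5 = 48·t^0.5/(22+t) gives 0.5(22+t) = t, so 0.50·t = 0.5×22.
t* = 0.5×22/0.50 = 22 min.

22.00 min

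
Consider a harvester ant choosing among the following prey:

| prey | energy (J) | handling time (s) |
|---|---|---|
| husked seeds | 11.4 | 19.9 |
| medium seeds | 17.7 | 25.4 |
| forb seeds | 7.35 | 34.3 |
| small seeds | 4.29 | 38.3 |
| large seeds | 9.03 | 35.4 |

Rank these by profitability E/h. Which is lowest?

Profitability E/h (J/s): husked seeds = 11.4/19.9 = 0.573, medium seeds = 17.7/25.4 = 0.697, forb seeds = 7.35/34.3 = 0.214, small seeds = 4.29/38.3 = 0.112, large seeds = 9.03/35.4 = 0.255.
Ranked: medium seeds > husked seeds > large seeds > forb seeds > small seeds.

small seeds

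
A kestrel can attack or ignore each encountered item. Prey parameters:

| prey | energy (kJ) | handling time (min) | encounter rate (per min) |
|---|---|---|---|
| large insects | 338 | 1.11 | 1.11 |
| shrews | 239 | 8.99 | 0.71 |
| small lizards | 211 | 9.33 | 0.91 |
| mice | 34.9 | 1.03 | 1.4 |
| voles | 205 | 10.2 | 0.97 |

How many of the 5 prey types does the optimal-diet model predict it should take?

1

Rank by E/h (kJ/min): large insects 305, mice 33.9, shrews 26.6, small lizards 22.6, voles 20.1. Include each in turn until the next type's E/h falls below the running intake rate.
Rate on top 1: 168.1. mice: 33.9 < 168.1 → exclude; stop.
Optimal diet: large insects — 1 of 5 types.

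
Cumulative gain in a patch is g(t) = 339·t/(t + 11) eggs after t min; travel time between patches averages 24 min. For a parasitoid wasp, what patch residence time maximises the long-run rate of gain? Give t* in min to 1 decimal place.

Optimal t* satisfies g'(t*) = g(t*)/(T + t*).
g'(t) = 339·11/(t + 11)². Setting 339·11/(t+11)² = 339t/[(t+11)(24+t)] gives 11(24+t) = t(t+11), so t² = 11×24 = 264.
t* = √264 = 16.25 min.

16.2 min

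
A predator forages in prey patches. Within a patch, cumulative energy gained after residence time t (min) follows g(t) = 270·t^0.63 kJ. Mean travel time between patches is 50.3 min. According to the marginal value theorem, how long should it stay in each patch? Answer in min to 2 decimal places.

85.65 min

Maximise g(t)/(T+t): set derivative to zero → g'(t)(T+t) = g(t).
g'(t) = 0.63·270·t^-0.37. Setting 0.63·270·t^-0.37 = 270·t^0.63/(50.3+t) gives 0.63(50.3+t) = t, so 0.37·t = 0.63×50.3.
t* = 0.63×50.3/0.37 = 85.65 min.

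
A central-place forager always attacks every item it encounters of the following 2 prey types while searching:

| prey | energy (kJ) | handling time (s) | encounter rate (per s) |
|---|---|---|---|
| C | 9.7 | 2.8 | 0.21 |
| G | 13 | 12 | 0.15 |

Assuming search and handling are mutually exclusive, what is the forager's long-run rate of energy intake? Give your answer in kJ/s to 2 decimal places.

R = (0.21×9.7 + 0.15×13) / (1 + 0.21×2.8 + 0.15×12) = 3.987/3.388 = 1.177 kJ/s.

1.18 kJ/s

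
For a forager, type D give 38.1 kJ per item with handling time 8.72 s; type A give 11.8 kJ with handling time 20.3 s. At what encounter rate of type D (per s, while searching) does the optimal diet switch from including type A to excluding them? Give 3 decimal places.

The zero-one rule: include type A iff E₂/h₂ > λE₁/(1+λh₁). Equality gives the switch point.
λE₁h₂ = E₂ + λE₂h₁ ⇒ λ = E₂/(E₁h₂ − E₂h₁) = 11.8/(773.4 − 102.9) = 0.0176 per s.

0.018 per s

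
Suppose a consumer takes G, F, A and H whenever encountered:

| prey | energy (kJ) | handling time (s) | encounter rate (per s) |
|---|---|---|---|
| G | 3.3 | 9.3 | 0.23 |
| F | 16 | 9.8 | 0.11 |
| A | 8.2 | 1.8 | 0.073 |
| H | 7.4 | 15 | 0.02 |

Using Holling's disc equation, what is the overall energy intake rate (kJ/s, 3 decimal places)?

0.703 kJ/s

R = Σλ_iE_i / (1 + Σλ_ih_i)
Numerator: 0.23×3.3 + 0.11×16 + 0.073×8.2 + 0.02×7.4 = 3.266
Denominator: 1 + 0.23×9.3 + 0.11×9.8 + 0.073×1.8 + 0.02×15 = 4.648
R = 3.266/4.648 = 0.7025 kJ/s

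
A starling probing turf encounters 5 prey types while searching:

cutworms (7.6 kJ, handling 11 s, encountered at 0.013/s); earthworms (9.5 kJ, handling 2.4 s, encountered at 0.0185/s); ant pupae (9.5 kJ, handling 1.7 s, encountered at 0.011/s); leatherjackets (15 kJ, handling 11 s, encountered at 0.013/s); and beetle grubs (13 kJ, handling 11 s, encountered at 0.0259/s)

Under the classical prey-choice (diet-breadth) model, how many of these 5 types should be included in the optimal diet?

E/h in descending order: ant pupae 5.59, earthworms 3.96, leatherjackets 1.36, beetle grubs 1.18, cutworms 0.691 kJ/s. The optimal diet is the largest prefix of this list for which every included type satisfies E_i/h_i > R on the types above it.
Rate on top 1: 0.1026. earthworms: 3.96 > 0.1026 → include.
Rate on top 2: 0.2636. leatherjackets: 1.36 > 0.2636 → include.
Rate on top 3: 0.394. beetle grubs: 1.18 > 0.394 → include.
Rate on top 4: 0.5446. cutworms: 0.691 > 0.5446 → include.
Optimal diet: ant pupae, earthworms, leatherjackets, beetle grubs, cutworms — 5 of 5 types.

5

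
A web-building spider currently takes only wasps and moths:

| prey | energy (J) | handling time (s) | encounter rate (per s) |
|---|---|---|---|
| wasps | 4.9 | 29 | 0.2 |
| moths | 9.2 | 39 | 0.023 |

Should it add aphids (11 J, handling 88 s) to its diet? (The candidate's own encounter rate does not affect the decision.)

No

On wasps and moths alone, R = ΣλE/(1+Σλh) = 1.192/7.697 = 0.1548 J/s.
Profitability of aphids: 11/88 = 0.125 J/s.
0.125 < 0.1548, so adding aphids would lower the average — exclude it.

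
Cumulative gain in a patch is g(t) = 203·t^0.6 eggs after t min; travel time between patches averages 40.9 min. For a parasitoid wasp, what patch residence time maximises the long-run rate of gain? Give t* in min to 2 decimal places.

Maximise g(t)/(T+t): set derivative to zero → g'(t)(T+t) = g(t).
g'(t) = 0.6·203·t^-0.4. Setting 0.6·203·t^-0.4 = 203·t^0.6/(40.9+t) gives 0.6(40.9+t) = t, so 0.40·t = 0.6×40.9.
t* = 0.6×40.9/0.40 = 61.35 min.

61.35 min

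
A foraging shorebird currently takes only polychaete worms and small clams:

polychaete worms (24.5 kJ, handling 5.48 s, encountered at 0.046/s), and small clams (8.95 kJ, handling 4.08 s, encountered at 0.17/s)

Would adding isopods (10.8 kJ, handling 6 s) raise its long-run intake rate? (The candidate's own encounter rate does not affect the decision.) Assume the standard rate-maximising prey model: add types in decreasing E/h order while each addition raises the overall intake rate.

On polychaete worms and small clams alone, R = ΣλE/(1+Σλh) = 2.649/1.946 = 1.361 kJ/s.
isopods: E/h = 10.8/6 = 1.8 kJ/s.
1.8 > 1.361, so adding isopods raises the average — include it.

Yes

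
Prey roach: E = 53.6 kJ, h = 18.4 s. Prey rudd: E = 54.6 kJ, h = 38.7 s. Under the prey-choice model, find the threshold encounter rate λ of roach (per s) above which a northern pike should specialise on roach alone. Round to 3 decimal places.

At the threshold, the rate on roach alone equals the profitability of rudd: λ·53.6/(1 + λ·18.4) = 54.6/38.7 = 1.411.
Rearranging, λ(53.6 − 1.411×18.4) = 1.411, so λ = 1.411/27.64 = 0.05104 per s.

0.051 per s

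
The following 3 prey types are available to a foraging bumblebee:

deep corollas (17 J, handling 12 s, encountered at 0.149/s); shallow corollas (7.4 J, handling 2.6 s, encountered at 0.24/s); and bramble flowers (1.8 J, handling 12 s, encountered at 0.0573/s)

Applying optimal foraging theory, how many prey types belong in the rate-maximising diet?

Rank by E/h (J/s): shallow corollas 2.85, deep corollas 1.42, bramble flowers 0.15. Include each in turn until the next type's E/h falls below the running intake rate.
Rate on top 1: 1.094. deep corollas: 1.42 > 1.094 → include.
Rate on top 2: 1.263. bramble flowers: 0.15 < 1.263 → exclude; stop.
Optimal diet: shallow corollas, deep corollas — 2 of 3 types.

2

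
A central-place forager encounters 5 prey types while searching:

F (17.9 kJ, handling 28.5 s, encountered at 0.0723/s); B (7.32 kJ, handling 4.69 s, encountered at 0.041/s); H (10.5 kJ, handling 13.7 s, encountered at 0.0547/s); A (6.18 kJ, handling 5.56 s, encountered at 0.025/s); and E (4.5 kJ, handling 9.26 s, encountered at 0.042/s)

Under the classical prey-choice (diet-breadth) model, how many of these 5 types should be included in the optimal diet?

4

E/h in descending order: B 1.56, A 1.11, H 0.766, F 0.628, E 0.486 kJ/s. The optimal diet is the largest prefix of this list for which every included type satisfies E_i/h_i > R on the types above it.
Rate on top 1: 0.2517. A: 1.11 > 0.2517 → include.
Rate on top 2: 0.3415. H: 0.766 > 0.3415 → include.
Rate on top 3: 0.4945. F: 0.628 > 0.4945 → include.
Rate on top 4: 0.561. E: 0.486 < 0.561 → exclude; stop.
Optimal diet: B, A, H, F — 4 of 5 types.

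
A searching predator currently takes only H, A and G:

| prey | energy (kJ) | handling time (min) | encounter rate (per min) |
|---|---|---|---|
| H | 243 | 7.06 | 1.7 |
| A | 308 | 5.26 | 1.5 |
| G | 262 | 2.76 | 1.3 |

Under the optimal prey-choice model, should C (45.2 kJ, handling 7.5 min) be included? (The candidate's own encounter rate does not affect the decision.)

Intake rate on the current diet: R = (1.7×243 + 1.5×308 + 1.3×262) / (1 + 1.7×7.06 + 1.5×5.26 + 1.3×2.76) = 1216/24.48 = 49.66 kJ/min.
Profitability of C: 45.2/7.5 = 6.027 kJ/min.
Since 6.027 < R, time spent handling C is better spent searching.

No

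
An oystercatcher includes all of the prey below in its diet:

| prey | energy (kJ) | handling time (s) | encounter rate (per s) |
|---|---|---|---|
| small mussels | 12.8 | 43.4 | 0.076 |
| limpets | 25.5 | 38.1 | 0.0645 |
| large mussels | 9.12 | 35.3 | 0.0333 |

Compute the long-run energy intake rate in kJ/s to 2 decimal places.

R = (0.076×12.8 + 0.0645×25.5 + 0.0333×9.12) / (1 + 0.076×43.4 + 0.0645×38.1 + 0.0333×35.3) = 2.921/7.931 = 0.3683 kJ/s.

0.37 kJ/s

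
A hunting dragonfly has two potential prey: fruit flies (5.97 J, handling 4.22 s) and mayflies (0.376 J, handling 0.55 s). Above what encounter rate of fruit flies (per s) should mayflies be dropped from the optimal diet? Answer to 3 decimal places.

At the threshold, the rate on fruit flies alone equals the profitability of mayflies: λ·5.97/(1 + λ·4.22) = 0.376/0.55 = 0.6836.
Rearranging, λ(5.97 − 0.6836×4.22) = 0.6836, so λ = 0.6836/3.085 = 0.2216 per s.

0.222 per s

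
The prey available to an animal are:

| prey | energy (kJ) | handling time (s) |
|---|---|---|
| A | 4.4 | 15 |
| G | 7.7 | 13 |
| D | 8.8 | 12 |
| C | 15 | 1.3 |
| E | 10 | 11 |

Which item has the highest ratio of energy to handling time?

In descending order of E/h:
C: 15/1.3 = 11.5 kJ/s
E: 10/11 = 0.909 kJ/s
D: 8.8/12 = 0.733 kJ/s
G: 7.7/13 = 0.592 kJ/s
A: 4.4/15 = 0.293 kJ/s

C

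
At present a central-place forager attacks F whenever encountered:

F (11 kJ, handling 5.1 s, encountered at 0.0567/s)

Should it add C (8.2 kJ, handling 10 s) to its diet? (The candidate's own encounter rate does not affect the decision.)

Yes

Current rate: (0.0567×11)/(1 + 0.0567×5.1) = 0.4838 kJ/s.
C: E/h = 8.2/10 = 0.82 kJ/s.
0.82 > 0.4838, so adding C raises the average — include it.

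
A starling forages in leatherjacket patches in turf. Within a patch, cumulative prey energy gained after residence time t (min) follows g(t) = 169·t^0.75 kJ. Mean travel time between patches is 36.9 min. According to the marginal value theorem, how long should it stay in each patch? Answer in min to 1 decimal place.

Optimal t* satisfies g'(t*) = g(t*)/(T + t*).
g'(t) = 0.75·169·t^-0.25. Setting 0.75·169·t^-0.25 = 169·t^0.75/(36.9+t) gives 0.75(36.9+t) = t, so 0.25·t = 0.75×36.9.
t* = 0.75×36.9/0.25 = 110.7 min.

110.7 min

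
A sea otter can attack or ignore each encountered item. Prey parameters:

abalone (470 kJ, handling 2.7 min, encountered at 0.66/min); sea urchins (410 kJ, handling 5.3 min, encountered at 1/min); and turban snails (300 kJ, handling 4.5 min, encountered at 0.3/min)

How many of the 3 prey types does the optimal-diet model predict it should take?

1

E/h in descending order: abalone 174, sea urchins 77.4, turban snails 66.7 kJ/min. The optimal diet is the largest prefix of this list for which every included type satisfies E_i/h_i > R on the types above it.
Rate on top 1: 111.5. sea urchins: 77.4 < 111.5 → exclude; stop.
Optimal diet: abalone — 1 of 3 types.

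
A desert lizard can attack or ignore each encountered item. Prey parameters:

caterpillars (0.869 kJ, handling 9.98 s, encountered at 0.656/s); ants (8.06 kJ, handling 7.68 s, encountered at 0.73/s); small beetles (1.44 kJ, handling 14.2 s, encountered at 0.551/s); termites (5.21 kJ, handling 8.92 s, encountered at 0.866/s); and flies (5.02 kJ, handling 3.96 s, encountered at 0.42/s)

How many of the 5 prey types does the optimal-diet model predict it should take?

Profitabilities (E/h, kJ/s): flies 1.27, ants 1.05, termites 0.584, small beetles 0.101, caterpillars 0.0871. Add prey in this order while the next type's profitability exceeds the intake rate on those already taken.
Rate on top 1: 0.7917. ants: 1.05 > 0.7917 → include.
Rate on top 2: 0.9665. termites: 0.584 < 0.9665 → exclude; stop.
Optimal diet: flies, ants — 2 of 5 types.

2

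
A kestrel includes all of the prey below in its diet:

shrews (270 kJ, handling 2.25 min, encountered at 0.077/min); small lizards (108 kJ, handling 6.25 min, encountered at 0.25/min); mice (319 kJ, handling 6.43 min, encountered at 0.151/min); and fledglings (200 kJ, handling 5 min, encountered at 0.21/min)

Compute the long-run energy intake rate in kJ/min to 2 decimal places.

R = (0.077×270 + 0.25×108 + 0.151×319 + 0.21×200) / (1 + 0.077×2.25 + 0.25×6.25 + 0.151×6.43 + 0.21×5) = 138/4.757 = 29 kJ/min.

29.00 kJ/min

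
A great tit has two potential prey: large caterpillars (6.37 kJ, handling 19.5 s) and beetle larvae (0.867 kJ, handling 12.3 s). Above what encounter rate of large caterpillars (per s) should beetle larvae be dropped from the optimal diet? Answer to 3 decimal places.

0.014 per s

The zero-one rule: include beetle larvae iff E₂/h₂ > λE₁/(1+λh₁). Equality gives the switch point.
λE₁h₂ = E₂ + λE₂h₁ ⇒ λ = E₂/(E₁h₂ − E₂h₁) = 0.867/(78.35 − 16.91) = 0.01411 per s.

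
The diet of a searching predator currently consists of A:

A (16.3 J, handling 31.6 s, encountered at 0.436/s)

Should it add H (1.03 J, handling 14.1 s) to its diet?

Intake rate on the current diet: R = (0.436×16.3) / (1 + 0.436×31.6) = 7.107/14.78 = 0.4809 J/s.
Profitability of H: 1.03/14.1 = 0.07305 J/s.
0.07305 < 0.4809, so adding H would lower the average — exclude it.

No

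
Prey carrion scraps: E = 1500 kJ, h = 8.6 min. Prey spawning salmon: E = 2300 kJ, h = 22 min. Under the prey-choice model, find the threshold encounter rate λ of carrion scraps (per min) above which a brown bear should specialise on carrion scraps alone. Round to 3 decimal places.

0.174 per min

At the threshold, the rate on carrion scraps alone equals the profitability of spawning salmon: λ·1500/(1 + λ·8.6) = 2300/22 = 104.5.
Rearranging, λ(1500 − 104.5×8.6) = 104.5, so λ = 104.5/600.9 = 0.174 per min.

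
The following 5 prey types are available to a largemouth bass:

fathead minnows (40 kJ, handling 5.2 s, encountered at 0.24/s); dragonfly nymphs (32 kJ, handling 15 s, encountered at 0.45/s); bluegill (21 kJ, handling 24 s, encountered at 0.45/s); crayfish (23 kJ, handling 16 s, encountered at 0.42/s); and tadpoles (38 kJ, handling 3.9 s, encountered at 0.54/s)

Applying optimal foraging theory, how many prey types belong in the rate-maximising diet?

E/h in descending order: tadpoles 9.74, fathead minnows 7.69, dragonfly nymphs 2.13, crayfish 1.44, bluegill 0.875 kJ/s. The optimal diet is the largest prefix of this list for which every included type satisfies E_i/h_i > R on the types above it.
Rate on top 1: 6.607. fathead minnows: 7.69 > 6.607 → include.
Rate on top 2: 6.918. dragonfly nymphs: 2.13 < 6.918 → exclude; stop.
Optimal diet: tadpoles, fathead minnows — 2 of 5 types.

2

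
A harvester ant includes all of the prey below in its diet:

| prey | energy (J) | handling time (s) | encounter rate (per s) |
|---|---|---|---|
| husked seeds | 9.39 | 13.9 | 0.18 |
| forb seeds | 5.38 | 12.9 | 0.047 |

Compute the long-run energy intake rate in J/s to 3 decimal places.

0.473 J/s

R = Σλ_iE_i / (1 + Σλ_ih_i)
Numerator: 0.18×9.39 + 0.047×5.38 = 1.943
Denominator: 1 + 0.18×13.9 + 0.047×12.9 = 4.108
R = 1.943/4.108 = 0.473 J/s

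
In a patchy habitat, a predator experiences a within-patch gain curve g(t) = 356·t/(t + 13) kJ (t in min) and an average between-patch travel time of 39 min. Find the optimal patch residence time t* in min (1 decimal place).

Maximise g(t)/(T+t): set derivative to zero → g'(t)(T+t) = g(t).
g'(t) = 356·13/(t + 13)². Setting 356·13/(t+13)² = 356t/[(t+13)(39+t)] gives 13(39+t) = t(t+13), so t² = 13×39 = 507.
t* = √507 = 22.52 min.

22.5 min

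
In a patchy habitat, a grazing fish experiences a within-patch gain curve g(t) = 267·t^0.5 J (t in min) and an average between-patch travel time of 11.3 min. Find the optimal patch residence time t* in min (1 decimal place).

Maximise g(t)/(T+t): set derivative to zero → g'(t)(T+t) = g(t).
g'(t) = 0.5·267·t^-0.5. Setting 0.5·267·t^-0.5 = 267·t^0.5/(11.3+t) gives 0.5(11.3+t) = t, so 0.50·t = 0.5×11.3.
t* = 0.5×11.3/0.50 = 11.3 min.

11.3 min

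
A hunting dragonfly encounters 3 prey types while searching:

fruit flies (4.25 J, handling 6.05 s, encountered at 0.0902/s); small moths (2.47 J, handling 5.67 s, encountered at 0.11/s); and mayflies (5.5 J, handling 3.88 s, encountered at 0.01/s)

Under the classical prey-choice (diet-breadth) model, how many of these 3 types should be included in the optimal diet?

Profitabilities (E/h, J/s): mayflies 1.42, fruit flies 0.702, small moths 0.436. Add prey in this order while the next type's profitability exceeds the intake rate on those already taken.
Rate on top 1: 0.05295. fruit flies: 0.702 > 0.05295 → include.
Rate on top 2: 0.2766. small moths: 0.436 > 0.2766 → include.
Optimal diet: mayflies, fruit flies, small moths — 3 of 3 types.

3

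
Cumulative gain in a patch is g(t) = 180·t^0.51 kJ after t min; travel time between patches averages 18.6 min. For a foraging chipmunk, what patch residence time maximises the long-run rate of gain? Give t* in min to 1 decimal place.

19.4 min

Optimal t* satisfies g'(t*) = g(t*)/(T + t*).
g'(t) = 0.51·180·t^-0.49. Setting 0.51·180·t^-0.49 = 180·t^0.51/(18.6+t) gives 0.51(18.6+t) = t, so 0.49·t = 0.51×18.6.
t* = 0.51×18.6/0.49 = 19.36 min.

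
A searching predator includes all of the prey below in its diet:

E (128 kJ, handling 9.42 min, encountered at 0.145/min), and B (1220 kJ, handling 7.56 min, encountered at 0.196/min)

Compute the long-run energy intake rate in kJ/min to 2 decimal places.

R = Σλ_iE_i / (1 + Σλ_ih_i)
Numerator: 0.145×128 + 0.196×1220 = 257.7
Denominator: 1 + 0.145×9.42 + 0.196×7.56 = 3.848
R = 257.7/3.848 = 66.97 kJ/min

66.97 kJ/min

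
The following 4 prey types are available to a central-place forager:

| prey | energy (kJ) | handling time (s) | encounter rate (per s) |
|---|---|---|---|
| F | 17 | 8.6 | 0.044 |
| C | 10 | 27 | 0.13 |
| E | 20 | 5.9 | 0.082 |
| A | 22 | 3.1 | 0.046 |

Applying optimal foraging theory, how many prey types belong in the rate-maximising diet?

Profitabilities (E/h, kJ/s): A 7.1, E 3.39, F 1.98, C 0.37. Add prey in this order while the next type's profitability exceeds the intake rate on those already taken.
Rate on top 1: 0.8857. E: 3.39 > 0.8857 → include.
Rate on top 2: 1.631. F: 1.98 > 1.631 → include.
Rate on top 3: 1.696. C: 0.37 < 1.696 → exclude; stop.
Optimal diet: A, E, F — 3 of 4 types.

3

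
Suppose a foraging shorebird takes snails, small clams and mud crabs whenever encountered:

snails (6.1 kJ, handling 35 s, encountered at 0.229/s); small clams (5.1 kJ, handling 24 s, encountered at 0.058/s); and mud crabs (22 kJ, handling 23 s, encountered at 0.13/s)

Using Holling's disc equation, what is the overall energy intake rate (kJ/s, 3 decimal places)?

0.340 kJ/s

R = (0.229×6.1 + 0.058×5.1 + 0.13×22) / (1 + 0.229×35 + 0.058×24 + 0.13×23) = 4.553/13.4 = 0.3398 kJ/s.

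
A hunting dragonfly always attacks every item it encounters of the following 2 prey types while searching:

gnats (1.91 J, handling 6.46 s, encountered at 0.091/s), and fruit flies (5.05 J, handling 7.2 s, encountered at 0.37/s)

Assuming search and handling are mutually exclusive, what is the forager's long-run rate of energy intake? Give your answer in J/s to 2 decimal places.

R = (0.091×1.91 + 0.37×5.05) / (1 + 0.091×6.46 + 0.37×7.2) = 2.042/4.252 = 0.4803 J/s.

0.48 J/s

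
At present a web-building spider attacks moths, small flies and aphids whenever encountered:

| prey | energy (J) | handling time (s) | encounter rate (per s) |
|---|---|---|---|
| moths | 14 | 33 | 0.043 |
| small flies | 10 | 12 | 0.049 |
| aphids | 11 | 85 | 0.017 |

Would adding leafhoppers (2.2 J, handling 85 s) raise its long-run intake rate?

No

Intake rate on the current diet: R = (0.043×14 + 0.049×10 + 0.017×11) / (1 + 0.043×33 + 0.049×12 + 0.017×85) = 1.279/4.452 = 0.2873 J/s.
leafhoppers: E/h = 2.2/85 = 0.02588 J/s.
Since 0.02588 < R, time spent handling leafhoppers is better spent searching.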